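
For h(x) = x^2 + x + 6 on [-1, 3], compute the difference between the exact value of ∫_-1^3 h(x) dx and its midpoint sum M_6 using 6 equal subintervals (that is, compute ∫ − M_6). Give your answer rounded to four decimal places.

Exact integral: ∫_-1^3 h(x) dx ≈ 37.333333.
M_6 ≈ 37.185185.
Error ≈ 37.333333 − 37.185185 ≈ 0.1481.

0.1481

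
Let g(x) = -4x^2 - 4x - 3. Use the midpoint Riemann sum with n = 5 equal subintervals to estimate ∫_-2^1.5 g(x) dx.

Δx = (1.5 − (-2))/5 = 0.7.
Midpoints: -1.65, -0.95, -0.25, 0.45, 1.15.
g(-1.65) = -7.29, g(-0.95) = -2.81, g(-0.25) = -2.25, g(0.45) = -5.61, g(1.15) = -12.89.
Sum = Δx · [g(-1.65) + g(-0.95) + g(-0.25) + g(0.45) + g(1.15)].
Sum = -21.595.

-21.595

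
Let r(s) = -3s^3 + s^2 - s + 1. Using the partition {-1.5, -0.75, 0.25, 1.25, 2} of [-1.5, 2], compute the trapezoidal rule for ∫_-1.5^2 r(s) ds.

-2.37890625

Subinterval widths: 0.75, 1, 1, 0.75.
r(-1.5) = 14.875, r(-0.75) = 3.578125, r(0.25) = 0.765625, r(1.25) = -4.546875, r(2) = -21.
On each subinterval the trapezoid contributes (Δs_i/2)·[r(s_{i-1}) + r(s_i)].
Sum = -2.37890625.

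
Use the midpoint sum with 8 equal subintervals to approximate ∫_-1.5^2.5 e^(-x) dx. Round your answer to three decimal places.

4.354

Δx = (2.5 − (-1.5))/8 = 0.5.
Midpoints: -1.25, -0.75, -0.25, 0.25, 0.75, 1.25, 1.75, 2.25.
f(-1.25) ≈ 3.490, f(-0.75) ≈ 2.117, f(-0.25) ≈ 1.284, f(0.25) ≈ 0.779, f(0.75) ≈ 0.472, f(1.25) ≈ 0.287, f(1.75) ≈ 0.174, f(2.25) ≈ 0.105.
Sum = Δx · [f(-1.25) + f(-0.75) + f(-0.25) + ...].
Sum ≈ 4.354.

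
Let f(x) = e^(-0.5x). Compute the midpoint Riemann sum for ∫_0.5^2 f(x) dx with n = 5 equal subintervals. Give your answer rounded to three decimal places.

Δx = (2 − 0.5)/5 = 0.3.
Midpoints: 0.65, 0.95, 1.25, 1.55, 1.85.
f(0.65) ≈ 0.723, f(0.95) ≈ 0.622, f(1.25) ≈ 0.535, f(1.55) ≈ 0.461, f(1.85) ≈ 0.397.
Sum = Δx · [f(0.65) + f(0.95) + f(1.25) + f(1.55) + f(1.85)].
Sum ≈ 0.821.

0.821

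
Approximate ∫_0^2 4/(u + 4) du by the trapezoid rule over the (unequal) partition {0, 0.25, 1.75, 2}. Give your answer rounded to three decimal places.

Subinterval widths: 0.25, 1.5, 0.25.
f(0) = 1, f(0.25) = 16/17, f(1.75) = 16/23, f(2) = 2/3.
On each subinterval the trapezoid contributes (Δu_i/2)·[f(u_{i-1}) + f(u_i)].
Sum ≈ 1.641.

1.641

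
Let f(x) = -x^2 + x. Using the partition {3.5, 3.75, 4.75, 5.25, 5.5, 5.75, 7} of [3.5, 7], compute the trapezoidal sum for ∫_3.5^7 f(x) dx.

Subinterval widths: 0.25, 1, 0.5, 0.25, 0.25, 1.25.
f(3.5) = -8.75, f(3.75) = -10.3125, f(4.75) = -17.8125, f(5.25) = -22.3125, f(5.5) = -24.75, f(5.75) = -27.3125, f(7) = -42.
On each subinterval the trapezoid contributes (Δx_i/2)·[f(x_{i-1}) + f(x_i)].
Sum = -82.1875.

-82.1875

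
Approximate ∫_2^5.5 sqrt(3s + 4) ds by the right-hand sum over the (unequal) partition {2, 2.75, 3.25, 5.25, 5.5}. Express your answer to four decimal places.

14.4992

Subinterval widths: 0.75, 0.5, 2, 0.25.
Right endpoints: 2.75, 3.25, 5.25, 5.5.
f(2.75) ≈ 3.5000, f(3.25) ≈ 3.7081, f(5.25) ≈ 4.4441, f(5.5) ≈ 4.5277.
Sum = Σ Δs_i · f(s_i).
Sum ≈ 14.4992.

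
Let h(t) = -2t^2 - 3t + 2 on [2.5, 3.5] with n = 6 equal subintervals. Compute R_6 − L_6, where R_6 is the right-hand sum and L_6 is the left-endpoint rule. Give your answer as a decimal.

-2.5

R_6 ≈ -26.4259259.
L_6 ≈ -23.9259259.
R_6 − L_6 = -2.5.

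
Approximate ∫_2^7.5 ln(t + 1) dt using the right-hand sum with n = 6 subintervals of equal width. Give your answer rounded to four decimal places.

9.8570

Δt = (7.5 − 2)/6 = 11/12.
Right endpoints: 35/12, 23/6, 4.75, 17/3, 79/12, 7.5.
f(35/12) ≈ 1.3652, f(23/6) ≈ 1.5755, f(4.75) ≈ 1.7492, f(17/3) ≈ 1.8971, f(79/12) ≈ 2.0260, f(7.5) ≈ 2.1401.
Sum = Δt · [f(35/12) + f(23/6) + f(4.75) + ...].
Sum ≈ 9.8570.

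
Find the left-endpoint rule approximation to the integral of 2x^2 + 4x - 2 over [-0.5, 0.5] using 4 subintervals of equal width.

Δx = (0.5 − (-0.5))/4 = 0.25.
Left endpoints: -0.5, -0.25, 0, 0.25.
f(-0.5) = -3.5, f(-0.25) = -2.875, f(0) = -2, f(0.25) = -0.875.
Sum = Δx · [f(-0.5) + f(-0.25) + f(0) + f(0.25)].
Sum = -2.3125.

-2.3125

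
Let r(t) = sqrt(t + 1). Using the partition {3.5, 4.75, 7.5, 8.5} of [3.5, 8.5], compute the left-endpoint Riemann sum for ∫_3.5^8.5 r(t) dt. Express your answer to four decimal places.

Subinterval widths: 1.25, 2.75, 1.
Left endpoints: 3.5, 4.75, 7.5.
r(3.5) ≈ 2.1213, r(4.75) ≈ 2.3979, r(7.5) ≈ 2.9155.
Sum = Σ Δt_i · r(t_i).
Sum ≈ 12.1614.

12.1614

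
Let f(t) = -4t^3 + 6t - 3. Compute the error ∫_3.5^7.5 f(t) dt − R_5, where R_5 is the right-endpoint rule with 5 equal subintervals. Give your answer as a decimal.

624.96

Exact integral: ∫_3.5^7.5 f(t) dt = -2894.
R_5 = -3518.96.
Error = -2894 − (-3518.96) = 624.96.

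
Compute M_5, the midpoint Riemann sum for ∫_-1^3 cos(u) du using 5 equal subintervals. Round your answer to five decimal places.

Δu = (3 − (-1))/5 = 0.8.
Midpoints: -0.6, 0.2, 1, 1.8, 2.6.
f(-0.6) ≈ 0.82534, f(0.2) ≈ 0.98007, f(1) ≈ 0.54030, f(1.8) ≈ -0.22720, f(2.6) ≈ -0.85689.
Sum = Δu · [f(-0.6) + f(0.2) + f(1) + f(1.8) + f(2.6)].
Sum ≈ 1.00929.

1.00929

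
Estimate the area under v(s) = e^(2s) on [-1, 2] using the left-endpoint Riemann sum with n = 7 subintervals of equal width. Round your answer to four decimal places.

17.2080

Δs = (2 − (-1))/7 = 3/7.
Left endpoints: -1, -4/7, -1/7, 2/7, 5/7, 8/7, 11/7.
v(-1) ≈ 0.1353, v(-4/7) ≈ 0.3189, v(-1/7) ≈ 0.7515, v(2/7) ≈ 1.7708, v(5/7) ≈ 4.1727, v(8/7) ≈ 9.8327, v(11/7) ≈ 23.1700.
Sum = Δs · [v(-1) + v(-4/7) + v(-1/7) + ...].
Sum ≈ 17.2080.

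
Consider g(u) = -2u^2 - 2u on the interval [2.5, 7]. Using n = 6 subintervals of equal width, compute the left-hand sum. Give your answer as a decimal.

-226.40625

Δu = (7 − 2.5)/6 = 0.75.
Left endpoints: 2.5, 3.25, 4, 4.75, 5.5, 6.25.
g(2.5) = -17.5, g(3.25) = -27.625, g(4) = -40, g(4.75) = -54.625, g(5.5) = -71.5, g(6.25) = -90.625.
Sum = Δu · [g(2.5) + g(3.25) + g(4) + ...].
Sum = -226.40625.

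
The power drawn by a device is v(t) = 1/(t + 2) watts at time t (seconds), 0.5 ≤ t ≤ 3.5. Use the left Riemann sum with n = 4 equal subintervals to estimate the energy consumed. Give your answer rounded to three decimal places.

0.876

Δt = (3.5 − 0.5)/4 = 0.75.
Left endpoints: 0.5, 1.25, 2, 2.75.
v(0.5) = 0.4, v(1.25) = 4/13, v(2) = 0.25, v(2.75) = 4/19.
Sum = Δt · [v(0.5) + v(1.25) + v(2) + v(2.75)].
Sum ≈ 0.876.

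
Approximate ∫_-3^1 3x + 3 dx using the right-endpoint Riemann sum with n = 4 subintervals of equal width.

Δx = (1 − (-3))/4 = 1.
Right endpoints: -2, -1, 0, 1.
f(-2) = -3, f(-1) = 0, f(0) = 3, f(1) = 6.
Sum = Δx · [f(-2) + f(-1) + f(0) + f(1)].
Sum = 6.

6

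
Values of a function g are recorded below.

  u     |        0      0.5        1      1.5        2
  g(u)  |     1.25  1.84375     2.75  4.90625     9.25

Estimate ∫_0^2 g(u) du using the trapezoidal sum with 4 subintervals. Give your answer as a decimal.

7.375

Δu = 0.5.
T_4 = (0.5/2)·[1.25 + 2·1.84375 + 2·2.75 + 2·4.90625 + 9.25] = 7.375.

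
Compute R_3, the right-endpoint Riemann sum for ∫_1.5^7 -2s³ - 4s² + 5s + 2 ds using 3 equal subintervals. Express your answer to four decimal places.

-2382.6713

Δs = (7 − 1.5)/3 = 11/6.
Right endpoints: 10/3, 31/6, 7.
f(10/3) = -2696/27, f(31/6) = -38317/108, f(7) = -845.
Sum = Δs · [f(10/3) + f(31/6) + f(7)].
Sum ≈ -2382.6713.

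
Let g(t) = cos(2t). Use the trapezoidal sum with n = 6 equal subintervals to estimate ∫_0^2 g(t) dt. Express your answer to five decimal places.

Δt = (2 − 0)/6 = 1/3.
g(0) ≈ 1.00000, g(1/3) ≈ 0.78589, g(2/3) ≈ 0.23524, g(1) ≈ -0.41615, g(4/3) ≈ -0.88933, g(5/3) ≈ -0.98167, g(2) ≈ -0.65364.
T_6 = (Δt/2)·[g(t_0) + 2g(t_1) + ... + 2g(t_{5}) + g(t_6)].
Sum ≈ -0.36428.

-0.36428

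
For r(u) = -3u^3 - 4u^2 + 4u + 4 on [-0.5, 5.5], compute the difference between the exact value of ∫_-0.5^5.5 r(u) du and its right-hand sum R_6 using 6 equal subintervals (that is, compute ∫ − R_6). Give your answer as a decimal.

Exact integral: ∫_-0.5^5.5 r(u) du = -824.25.
R_6 = -1148.5.
Error = -824.25 − (-1148.5) = 324.25.

324.25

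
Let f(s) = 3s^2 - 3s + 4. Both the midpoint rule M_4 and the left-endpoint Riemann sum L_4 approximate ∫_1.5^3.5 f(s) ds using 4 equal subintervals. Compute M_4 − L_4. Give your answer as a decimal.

5.625

M_4 = 32.375.
L_4 = 26.75.
M_4 − L_4 = 5.625.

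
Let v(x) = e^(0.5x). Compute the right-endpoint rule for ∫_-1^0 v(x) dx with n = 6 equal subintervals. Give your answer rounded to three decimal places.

Δx = (0 − (-1))/6 = 1/6.
Right endpoints: -5/6, -2/3, -0.5, -1/3, -1/6, 0.
v(-5/6) ≈ 0.659, v(-2/3) ≈ 0.717, v(-0.5) ≈ 0.779, v(-1/3) ≈ 0.846, v(-1/6) ≈ 0.920, v(0) ≈ 1.000.
Sum = Δx · [v(-5/6) + v(-2/3) + v(-0.5) + ...].
Sum ≈ 0.820.

0.820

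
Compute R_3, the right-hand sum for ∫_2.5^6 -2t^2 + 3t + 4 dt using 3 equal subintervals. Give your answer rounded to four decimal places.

-105.1296

Δt = (6 − 2.5)/3 = 7/6.
Right endpoints: 11/3, 29/6, 6.
f(11/3) = -107/9, f(29/6) = -254/9, f(6) = -50.
Sum = Δt · [f(11/3) + f(29/6) + f(6)].
Sum ≈ -105.1296.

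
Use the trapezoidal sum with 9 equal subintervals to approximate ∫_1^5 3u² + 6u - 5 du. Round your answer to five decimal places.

Δu = (5 − 1)/9 = 4/9.
f(1) = 4, f(13/9) = 268/27, f(17/9) = 460/27, f(7/3) = 76/3, f(25/9) = 940/27, f(29/9) = 1228/27, f(11/3) = 172/3, f(37/9) = 1900/27, f(41/9) = 2284/27, f(5) = 100.
T_9 = (Δu/2)·[f(u_0) + 2f(u_1) + ... + 2f(u_{8}) + f(u_9)].
Sum ≈ 176.39506.

176.39506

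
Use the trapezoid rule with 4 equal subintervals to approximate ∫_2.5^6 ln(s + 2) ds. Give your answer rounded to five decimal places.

Δs = (6 − 2.5)/4 = 0.875.
f(2.5) ≈ 1.50408, f(3.375) ≈ 1.68176, f(4.25) ≈ 1.83258, f(5.125) ≈ 1.96361, f(6) ≈ 2.07944.
T_4 = (Δs/2)·[f(s_0) + 2f(s_1) + 2f(s_2) + 2f(s_3) + f(s_4)].
Sum ≈ 6.36100.

6.36100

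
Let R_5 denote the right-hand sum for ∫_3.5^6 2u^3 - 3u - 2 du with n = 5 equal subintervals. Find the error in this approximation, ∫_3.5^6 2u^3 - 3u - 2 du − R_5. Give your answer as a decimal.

-87.65625

Exact integral: ∫_3.5^6 f(u) du = 532.34375.
R_5 = 620.
Error = 532.34375 − 620 = -87.65625.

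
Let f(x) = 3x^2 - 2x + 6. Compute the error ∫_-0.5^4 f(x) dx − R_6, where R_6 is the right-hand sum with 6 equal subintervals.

Exact integral: ∫_-0.5^4 f(x) dx = 75.375.
R_6 = 90.984375.
Error = 75.375 − 90.984375 = -15.609375.

-15.609375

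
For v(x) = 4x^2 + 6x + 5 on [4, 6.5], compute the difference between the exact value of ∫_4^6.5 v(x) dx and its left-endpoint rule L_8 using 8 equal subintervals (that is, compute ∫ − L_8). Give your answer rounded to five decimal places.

Exact integral: ∫_4^6.5 v(x) dx ≈ 372.0833333.
L_8 = 353.49609375.
Error ≈ 372.0833333 − 353.49609375 ≈ 18.58724.

18.58724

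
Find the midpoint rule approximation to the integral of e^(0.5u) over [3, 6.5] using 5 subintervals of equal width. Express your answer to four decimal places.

42.4006

Δu = (6.5 − 3)/5 = 0.7.
Midpoints: 3.35, 4.05, 4.75, 5.45, 6.15.
f(3.35) ≈ 5.3388, f(4.05) ≈ 7.5761, f(4.75) ≈ 10.7510, f(5.45) ≈ 15.2564, f(6.15) ≈ 21.6499.
Sum = Δu · [f(3.35) + f(4.05) + f(4.75) + f(5.45) + f(6.15)].
Sum ≈ 42.4006.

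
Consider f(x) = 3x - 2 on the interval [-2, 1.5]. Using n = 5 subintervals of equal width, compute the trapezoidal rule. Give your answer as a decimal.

-9.625

Δx = (1.5 − (-2))/5 = 0.7.
f(-2) = -8, f(-1.3) = -5.9, f(-0.6) = -3.8, f(0.1) = -1.7, f(0.8) = 0.4, f(1.5) = 2.5.
T_5 = (Δx/2)·[f(x_0) + 2f(x_1) + ... + 2f(x_{4}) + f(x_5)].
Sum = -9.625.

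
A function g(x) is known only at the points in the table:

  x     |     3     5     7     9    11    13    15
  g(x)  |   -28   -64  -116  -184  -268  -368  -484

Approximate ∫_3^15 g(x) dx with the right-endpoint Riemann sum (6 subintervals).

Δx = 2.
Sum = 2·[(-64) + (-116) + (-184) + (-268) + (-368) + (-484)] = -2968.

-2968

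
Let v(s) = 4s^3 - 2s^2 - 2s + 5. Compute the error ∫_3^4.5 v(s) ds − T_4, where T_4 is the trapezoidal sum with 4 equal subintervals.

-1.51171875

Exact integral: ∫_3^4.5 v(s) ds = 282.5625.
T_4 = 284.07421875.
Error = 282.5625 − 284.07421875 = -1.51171875.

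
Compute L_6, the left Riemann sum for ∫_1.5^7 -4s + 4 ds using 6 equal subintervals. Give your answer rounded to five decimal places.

-61.41667

Δs = (7 − 1.5)/6 = 11/12.
Left endpoints: 1.5, 29/12, 10/3, 4.25, 31/6, 73/12.
f(1.5) = -2, f(29/12) = -17/3, f(10/3) = -28/3, f(4.25) = -13, f(31/6) = -50/3, f(73/12) = -61/3.
Sum = Δs · [f(1.5) + f(29/12) + f(10/3) + ...].
Sum ≈ -61.41667.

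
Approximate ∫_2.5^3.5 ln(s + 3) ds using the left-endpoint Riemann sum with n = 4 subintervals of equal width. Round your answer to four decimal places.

1.7696

Δs = (3.5 − 2.5)/4 = 0.25.
Left endpoints: 2.5, 2.75, 3, 3.25.
f(2.5) ≈ 1.7047, f(2.75) ≈ 1.7492, f(3) ≈ 1.7918, f(3.25) ≈ 1.8326.
Sum = Δs · [f(2.5) + f(2.75) + f(3) + f(3.25)].
Sum ≈ 1.7696.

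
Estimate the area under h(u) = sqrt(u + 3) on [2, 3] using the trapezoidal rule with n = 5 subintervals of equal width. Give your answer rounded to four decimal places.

Δu = (3 − 2)/5 = 0.2.
h(2) ≈ 2.2361, h(2.2) ≈ 2.2804, h(2.4) ≈ 2.3238, h(2.6) ≈ 2.3664, h(2.8) ≈ 2.4083, h(3) ≈ 2.4495.
T_5 = (Δu/2)·[h(u_0) + 2h(u_1) + ... + 2h(u_{4}) + h(u_5)].
Sum ≈ 2.3443.

2.3443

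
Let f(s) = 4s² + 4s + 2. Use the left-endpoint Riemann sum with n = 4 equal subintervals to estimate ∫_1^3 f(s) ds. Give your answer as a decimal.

Δs = (3 − 1)/4 = 0.5.
Left endpoints: 1, 1.5, 2, 2.5.
f(1) = 10, f(1.5) = 17, f(2) = 26, f(2.5) = 37.
Sum = Δs · [f(1) + f(1.5) + f(2) + f(2.5)].
Sum = 45.

45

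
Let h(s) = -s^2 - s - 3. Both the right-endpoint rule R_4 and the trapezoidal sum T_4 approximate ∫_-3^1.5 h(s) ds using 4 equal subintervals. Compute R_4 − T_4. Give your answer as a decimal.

1.265625

R_4 = -19.93359375.
T_4 = -21.19921875.
R_4 − T_4 = 1.265625.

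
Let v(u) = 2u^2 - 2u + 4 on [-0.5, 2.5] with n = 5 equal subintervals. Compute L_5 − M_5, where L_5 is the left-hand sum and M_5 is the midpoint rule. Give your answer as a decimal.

L_5 = 15.06.
M_5 = 16.32.
L_5 − M_5 = -1.26.

-1.26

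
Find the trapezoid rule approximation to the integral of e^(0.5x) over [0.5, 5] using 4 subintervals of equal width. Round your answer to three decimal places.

Δx = (5 − 0.5)/4 = 1.125.
f(0.5) ≈ 1.284, f(1.625) ≈ 2.254, f(2.75) ≈ 3.955, f(3.875) ≈ 6.941, f(5) ≈ 12.182.
T_4 = (Δx/2)·[f(x_0) + 2f(x_1) + 2f(x_2) + 2f(x_3) + f(x_4)].
Sum ≈ 22.369.

22.369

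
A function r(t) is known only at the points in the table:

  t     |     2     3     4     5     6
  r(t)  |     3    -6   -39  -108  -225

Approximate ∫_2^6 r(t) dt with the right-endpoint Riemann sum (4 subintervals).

Δt = 1.
Sum = 1·[(-6) + (-39) + (-108) + (-225)] = -378.

-378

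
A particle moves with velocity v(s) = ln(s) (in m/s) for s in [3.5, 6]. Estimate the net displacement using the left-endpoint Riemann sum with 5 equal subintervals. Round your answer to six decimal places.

Δs = (6 − 3.5)/5 = 0.5.
Left endpoints: 3.5, 4, 4.5, 5, 5.5.
v(3.5) ≈ 1.252763, v(4) ≈ 1.386294, v(4.5) ≈ 1.504077, v(5) ≈ 1.609438, v(5.5) ≈ 1.704748.
Sum = Δs · [v(3.5) + v(4) + v(4.5) + v(5) + v(5.5)].
Sum ≈ 3.728660.

3.728660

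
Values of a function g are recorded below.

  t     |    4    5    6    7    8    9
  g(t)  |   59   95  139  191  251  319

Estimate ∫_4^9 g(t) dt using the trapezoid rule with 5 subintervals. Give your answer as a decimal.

865

Δt = 1.
T_5 = (1/2)·[59 + 2·95 + 2·139 + 2·191 + 2·251 + 319] = 865.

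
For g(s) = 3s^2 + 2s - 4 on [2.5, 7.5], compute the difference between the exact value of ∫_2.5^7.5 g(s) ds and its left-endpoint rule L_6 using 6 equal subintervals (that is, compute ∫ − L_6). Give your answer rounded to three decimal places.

64.931

Exact integral: ∫_2.5^7.5 g(s) ds = 436.25.
L_6 ≈ 371.31944.
Error ≈ 436.25 − 371.31944 ≈ 64.931.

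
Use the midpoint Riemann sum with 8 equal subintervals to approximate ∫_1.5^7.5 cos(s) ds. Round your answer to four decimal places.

-0.0609

Δs = (7.5 − 1.5)/8 = 0.75.
Midpoints: 1.875, 2.625, 3.375, 4.125, 4.875, 5.625, 6.375, 7.125.
f(1.875) ≈ -0.2995, f(2.625) ≈ -0.8695, f(3.375) ≈ -0.9729, f(4.125) ≈ -0.5542, f(4.875) ≈ 0.1619, f(5.625) ≈ 0.7911, f(6.375) ≈ 0.9958, f(7.125) ≈ 0.6661.
Sum = Δs · [f(1.875) + f(2.625) + f(3.375) + ...].
Sum ≈ -0.0609.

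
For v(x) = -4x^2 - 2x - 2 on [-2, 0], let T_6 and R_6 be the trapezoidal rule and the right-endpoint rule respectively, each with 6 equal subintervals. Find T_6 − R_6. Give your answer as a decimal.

-2

T_6 ≈ -10.81481.
R_6 ≈ -8.81481.
T_6 − R_6 = -2.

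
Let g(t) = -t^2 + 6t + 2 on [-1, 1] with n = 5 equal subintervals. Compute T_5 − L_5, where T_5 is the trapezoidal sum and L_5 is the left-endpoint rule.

T_5 = 3.28.
L_5 = 0.88.
T_5 − L_5 = 2.4.

2.4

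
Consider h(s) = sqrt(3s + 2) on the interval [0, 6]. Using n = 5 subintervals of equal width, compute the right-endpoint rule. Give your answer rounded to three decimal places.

20.999

Δs = (6 − 0)/5 = 1.2.
Right endpoints: 1.2, 2.4, 3.6, 4.8, 6.
h(1.2) ≈ 2.366, h(2.4) ≈ 3.033, h(3.6) ≈ 3.578, h(4.8) ≈ 4.050, h(6) ≈ 4.472.
Sum = Δs · [h(1.2) + h(2.4) + h(3.6) + h(4.8) + h(6)].
Sum ≈ 20.999.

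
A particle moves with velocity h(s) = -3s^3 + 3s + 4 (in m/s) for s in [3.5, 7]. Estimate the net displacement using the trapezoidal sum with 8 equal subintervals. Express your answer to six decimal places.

-1624.353760

Δs = (7 − 3.5)/8 = 0.4375.
h(3.5) = -114.125, h(3.9375) = -685373/4096, h(4.375) = -119857/512, h(4.8125) = -1294079/4096, h(5.25) = -414.359375, h(5.6875) = -2174441/4096, h(6.125) = -341491/512, h(6.5625) = -3375851/4096, h(7) = -1004.
T_8 = (Δs/2)·[h(s_0) + 2h(s_1) + ... + 2h(s_{7}) + h(s_8)].
Sum ≈ -1624.353760.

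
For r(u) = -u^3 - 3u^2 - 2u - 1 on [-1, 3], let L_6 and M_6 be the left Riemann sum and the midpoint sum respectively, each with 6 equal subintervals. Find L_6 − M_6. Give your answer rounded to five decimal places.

17.33333

L_6 ≈ -41.7777778.
M_6 ≈ -59.1111111.
L_6 − M_6 ≈ 17.33333.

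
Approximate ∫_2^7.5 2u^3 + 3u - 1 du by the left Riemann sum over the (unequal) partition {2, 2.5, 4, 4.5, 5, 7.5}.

894

Subinterval widths: 0.5, 1.5, 0.5, 0.5, 2.5.
Left endpoints: 2, 2.5, 4, 4.5, 5.
f(2) = 21, f(2.5) = 37.75, f(4) = 139, f(4.5) = 194.75, f(5) = 264.
Sum = Σ Δu_i · f(u_i).
Sum = 894.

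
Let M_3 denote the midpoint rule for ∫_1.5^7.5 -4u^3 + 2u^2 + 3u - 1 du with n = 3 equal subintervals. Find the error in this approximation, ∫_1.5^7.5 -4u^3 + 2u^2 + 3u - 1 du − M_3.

Exact integral: ∫_1.5^7.5 f(u) du = -2805.
M_3 = -2701.
Error = -2805 − (-2701) = -104.

-104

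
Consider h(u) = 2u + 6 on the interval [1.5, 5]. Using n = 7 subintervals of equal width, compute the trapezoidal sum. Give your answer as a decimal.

43.75

Δu = (5 − 1.5)/7 = 0.5.
h(1.5) = 9, h(2) = 10, h(2.5) = 11, h(3) = 12, h(3.5) = 13, h(4) = 14, h(4.5) = 15, h(5) = 16.
T_7 = (Δu/2)·[h(u_0) + 2h(u_1) + ... + 2h(u_{6}) + h(u_7)].
Sum = 43.75.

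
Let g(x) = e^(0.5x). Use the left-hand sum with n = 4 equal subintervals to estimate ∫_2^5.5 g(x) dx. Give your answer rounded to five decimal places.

Δx = (5.5 − 2)/4 = 0.875.
Left endpoints: 2, 2.875, 3.75, 4.625.
g(2) ≈ 2.71828, g(2.875) ≈ 4.21016, g(3.75) ≈ 6.52082, g(4.625) ≈ 10.09964.
Sum = Δx · [g(2) + g(2.875) + g(3.75) + g(4.625)].
Sum ≈ 20.60529.

20.60529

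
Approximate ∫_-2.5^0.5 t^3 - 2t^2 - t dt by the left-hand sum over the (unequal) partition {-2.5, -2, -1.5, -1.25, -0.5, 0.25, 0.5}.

Subinterval widths: 0.5, 0.5, 0.25, 0.75, 0.75, 0.25.
Left endpoints: -2.5, -2, -1.5, -1.25, -0.5, 0.25.
f(-2.5) = -25.625, f(-2) = -14, f(-1.5) = -6.375, f(-1.25) = -3.828125, f(-0.5) = -0.125, f(0.25) = -0.359375.
Sum = Σ Δt_i · f(t_i).
Sum = -24.4609375.

-24.4609375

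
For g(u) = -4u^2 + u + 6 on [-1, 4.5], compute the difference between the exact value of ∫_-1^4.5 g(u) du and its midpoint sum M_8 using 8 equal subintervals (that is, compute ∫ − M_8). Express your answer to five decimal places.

-0.86654

Exact integral: ∫_-1^4.5 g(u) du ≈ -80.2083333.
M_8 ≈ -79.3417969.
Error ≈ -80.2083333 − (-79.3417969) ≈ -0.86654.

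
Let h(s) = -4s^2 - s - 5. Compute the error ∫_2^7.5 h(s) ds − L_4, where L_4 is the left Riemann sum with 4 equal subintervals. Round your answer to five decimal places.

Exact integral: ∫_2^7.5 h(s) ds ≈ -605.4583333.
L_4 = -464.921875.
Error ≈ -605.4583333 − (-464.921875) ≈ -140.53646.

-140.53646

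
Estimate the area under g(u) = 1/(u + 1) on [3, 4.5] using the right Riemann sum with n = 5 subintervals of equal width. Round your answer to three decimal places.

0.308

Δu = (4.5 − 3)/5 = 0.3.
Right endpoints: 3.3, 3.6, 3.9, 4.2, 4.5.
g(3.3) = 10/43, g(3.6) = 5/23, g(3.9) = 10/49, g(4.2) = 5/26, g(4.5) = 2/11.
Sum = Δu · [g(3.3) + g(3.6) + g(3.9) + g(4.2) + g(4.5)].
Sum ≈ 0.308.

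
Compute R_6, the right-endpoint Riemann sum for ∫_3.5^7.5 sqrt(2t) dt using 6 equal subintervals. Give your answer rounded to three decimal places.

13.596

Δt = (7.5 − 3.5)/6 = 2/3.
Right endpoints: 25/6, 29/6, 5.5, 37/6, 41/6, 7.5.
f(25/6) ≈ 2.887, f(29/6) ≈ 3.109, f(5.5) ≈ 3.317, f(37/6) ≈ 3.512, f(41/6) ≈ 3.697, f(7.5) ≈ 3.873.
Sum = Δt · [f(25/6) + f(29/6) + f(5.5) + ...].
Sum ≈ 13.596.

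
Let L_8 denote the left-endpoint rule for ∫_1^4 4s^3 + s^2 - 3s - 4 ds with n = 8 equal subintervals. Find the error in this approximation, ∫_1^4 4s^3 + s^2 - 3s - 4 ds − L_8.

Exact integral: ∫_1^4 f(s) ds = 241.5.
L_8 = 195.3046875.
Error = 241.5 − 195.3046875 = 46.1953125.

46.1953125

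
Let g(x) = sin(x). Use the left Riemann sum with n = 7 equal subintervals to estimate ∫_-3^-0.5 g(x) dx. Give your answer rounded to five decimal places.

-1.78727

Δx = (-0.5 − (-3))/7 = 5/14.
Left endpoints: -3, -37/14, -16/7, -27/14, -11/7, -17/14, -6/7.
g(-3) ≈ -0.14112, g(-37/14) ≈ -0.47832, g(-16/7) ≈ -0.75515, g(-27/14) ≈ -0.93668, g(-11/7) ≈ -1.00000, g(-17/14) ≈ -0.93712, g(-6/7) ≈ -0.75598.
Sum = Δx · [g(-3) + g(-37/14) + g(-16/7) + ...].
Sum ≈ -1.78727.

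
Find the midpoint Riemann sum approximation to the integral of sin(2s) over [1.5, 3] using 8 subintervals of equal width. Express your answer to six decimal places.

-0.980818

Δs = (3 − 1.5)/8 = 0.1875.
Midpoints: 1.59375, 1.78125, 1.96875, 2.15625, 2.34375, 2.53125, 2.71875, 2.90625.
f(1.59375) ≈ -0.045891, f(1.78125) ≈ -0.408589, f(1.96875) ≈ -0.714499, f(2.15625) ≈ -0.921104, f(2.34375) ≈ -0.999690, f(2.53125) ≈ -0.939335, f(2.71875) ≈ -0.748426, f(2.90625) ≈ -0.453497.
Sum = Δs · [f(1.59375) + f(1.78125) + f(1.96875) + ...].
Sum ≈ -0.980818.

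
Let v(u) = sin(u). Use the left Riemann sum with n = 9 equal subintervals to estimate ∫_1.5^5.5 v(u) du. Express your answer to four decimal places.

-0.2489

Δu = (5.5 − 1.5)/9 = 4/9.
Left endpoints: 1.5, 35/18, 43/18, 17/6, 59/18, 67/18, 25/6, 83/18, 91/18.
v(1.5) ≈ 0.9975, v(35/18) ≈ 0.9310, v(43/18) ≈ 0.6836, v(17/6) ≈ 0.3034, v(59/18) ≈ -0.1358, v(67/18) ≈ -0.5486, v(25/6) ≈ -0.8548, v(83/18) ≈ -0.9949, v(91/18) ≈ -0.9417.
Sum = Δu · [v(1.5) + v(35/18) + v(43/18) + ...].
Sum ≈ -0.2489.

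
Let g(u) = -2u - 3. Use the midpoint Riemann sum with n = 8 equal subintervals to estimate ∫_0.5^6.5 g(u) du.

-60

Δu = (6.5 − 0.5)/8 = 0.75.
Midpoints: 0.875, 1.625, 2.375, 3.125, 3.875, 4.625, 5.375, 6.125.
g(0.875) = -4.75, g(1.625) = -6.25, g(2.375) = -7.75, g(3.125) = -9.25, g(3.875) = -10.75, g(4.625) = -12.25, g(5.375) = -13.75, g(6.125) = -15.25.
Sum = Δu · [g(0.875) + g(1.625) + g(2.375) + ...].
Sum = -60.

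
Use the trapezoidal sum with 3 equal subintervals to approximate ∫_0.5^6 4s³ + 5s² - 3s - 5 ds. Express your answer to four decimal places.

1710.1690

Δs = (6 − 0.5)/3 = 11/6.
f(0.5) = -4.75, f(7/3) = 1783/27, f(25/6) = 38735/108, f(6) = 1021.
T_3 = (Δs/2)·[f(s_0) + 2f(s_1) + 2f(s_2) + f(s_3)].
Sum ≈ 1710.1690.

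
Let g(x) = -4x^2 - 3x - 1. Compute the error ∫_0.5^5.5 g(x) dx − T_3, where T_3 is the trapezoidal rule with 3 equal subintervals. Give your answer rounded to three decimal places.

Exact integral: ∫_0.5^5.5 g(x) dx ≈ -271.66667.
T_3 ≈ -280.92593.
Error ≈ -271.66667 − (-280.92593) ≈ 9.259.

9.259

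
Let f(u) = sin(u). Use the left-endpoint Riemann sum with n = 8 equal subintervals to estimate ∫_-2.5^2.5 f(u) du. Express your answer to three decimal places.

Δu = (2.5 − (-2.5))/8 = 0.625.
Left endpoints: -2.5, -1.875, -1.25, -0.625, 0, 0.625, 1.25, 1.875.
f(-2.5) ≈ -0.598, f(-1.875) ≈ -0.954, f(-1.25) ≈ -0.949, f(-0.625) ≈ -0.585, f(0) ≈ 0.000, f(0.625) ≈ 0.585, f(1.25) ≈ 0.949, f(1.875) ≈ 0.954.
Sum = Δu · [f(-2.5) + f(-1.875) + f(-1.25) + ...].
Sum ≈ -0.374.

-0.374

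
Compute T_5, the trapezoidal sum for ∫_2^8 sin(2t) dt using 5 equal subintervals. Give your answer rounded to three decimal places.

Δt = (8 − 2)/5 = 1.2.
f(2) ≈ -0.757, f(3.2) ≈ 0.117, f(4.4) ≈ 0.585, f(5.6) ≈ -0.979, f(6.8) ≈ 0.859, f(8) ≈ -0.288.
T_5 = (Δt/2)·[f(t_0) + 2f(t_1) + ... + 2f(t_{4}) + f(t_5)].
Sum ≈ 0.071.

0.071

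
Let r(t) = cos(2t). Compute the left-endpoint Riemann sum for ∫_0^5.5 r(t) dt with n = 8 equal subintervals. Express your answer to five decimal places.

-0.07639

Δt = (5.5 − 0)/8 = 0.6875.
Left endpoints: 0, 0.6875, 1.375, 2.0625, 2.75, 3.4375, 4.125, 4.8125.
r(0) ≈ 1.00000, r(0.6875) ≈ 0.19455, r(1.375) ≈ -0.92430, r(2.0625) ≈ -0.55419, r(2.75) ≈ 0.70867, r(3.4375) ≈ 0.82993, r(4.125) ≈ -0.38575, r(4.8125) ≈ -0.98002.
Sum = Δt · [r(0) + r(0.6875) + r(1.375) + ...].
Sum ≈ -0.07639.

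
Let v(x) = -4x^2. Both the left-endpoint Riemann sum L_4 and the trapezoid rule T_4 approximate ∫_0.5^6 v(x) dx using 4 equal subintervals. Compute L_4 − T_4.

98.3125

L_4 = -196.453125.
T_4 = -294.765625.
L_4 − T_4 = 98.3125.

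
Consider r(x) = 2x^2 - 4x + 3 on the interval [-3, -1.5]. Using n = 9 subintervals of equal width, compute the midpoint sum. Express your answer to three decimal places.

33.743

Δx = (-1.5 − (-3))/9 = 1/6.
Midpoints: -35/12, -2.75, -31/12, -29/12, -2.25, -25/12, -23/12, -1.75, -19/12.
r(-35/12) = 2281/72, r(-2.75) = 29.125, r(-31/12) = 1921/72, r(-29/12) = 1753/72, r(-2.25) = 22.125, r(-25/12) = 1441/72, r(-23/12) = 1297/72, r(-1.75) = 16.125, r(-19/12) = 1033/72.
Sum = Δx · [r(-35/12) + r(-2.75) + r(-31/12) + ...].
Sum ≈ 33.743.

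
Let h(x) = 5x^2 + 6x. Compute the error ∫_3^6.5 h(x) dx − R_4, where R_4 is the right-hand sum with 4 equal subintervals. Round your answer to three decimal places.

-84.155

Exact integral: ∫_3^6.5 h(x) dx ≈ 512.45833.
R_4 = 596.61328125.
Error ≈ 512.45833 − 596.61328125 ≈ -84.155.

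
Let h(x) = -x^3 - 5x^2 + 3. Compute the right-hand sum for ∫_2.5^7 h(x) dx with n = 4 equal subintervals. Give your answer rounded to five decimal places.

Δx = (7 − 2.5)/4 = 1.125.
Right endpoints: 3.625, 4.75, 5.875, 7.
h(3.625) = -56493/512, h(4.75) = -216.984375, h(5.875) = -190647/512, h(7) = -585.
Sum = Δx · [h(3.625) + h(4.75) + h(5.875) + h(7)].
Sum ≈ -1445.26465.

-1445.26465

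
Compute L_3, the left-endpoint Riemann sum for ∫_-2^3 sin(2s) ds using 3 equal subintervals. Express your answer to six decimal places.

Δs = (3 − (-2))/3 = 5/3.
Left endpoints: -2, -1/3, 4/3.
f(-2) ≈ 0.756802, f(-1/3) ≈ -0.618370, f(4/3) ≈ 0.457273.
Sum = Δs · [f(-2) + f(-1/3) + f(4/3)].
Sum ≈ 0.992842.

0.992842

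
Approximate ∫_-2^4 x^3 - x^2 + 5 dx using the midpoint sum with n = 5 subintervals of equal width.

Δx = (4 − (-2))/5 = 1.2.
Midpoints: -1.4, -0.2, 1, 2.2, 3.4.
f(-1.4) = 0.296, f(-0.2) = 4.952, f(1) = 5, f(2.2) = 10.808, f(3.4) = 32.744.
Sum = Δx · [f(-1.4) + f(-0.2) + f(1) + f(2.2) + f(3.4)].
Sum = 64.56.

64.56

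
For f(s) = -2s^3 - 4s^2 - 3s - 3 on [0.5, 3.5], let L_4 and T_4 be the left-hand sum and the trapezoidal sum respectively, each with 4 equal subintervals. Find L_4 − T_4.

L_4 = -110.0625.
T_4 = -163.5.
L_4 − T_4 = 53.4375.

53.4375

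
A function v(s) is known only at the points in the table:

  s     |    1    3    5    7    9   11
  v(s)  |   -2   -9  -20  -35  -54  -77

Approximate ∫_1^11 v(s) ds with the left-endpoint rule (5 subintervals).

-240

Δs = 2.
Sum = 2·[(-2) + (-9) + (-20) + (-35) + (-54)] = -240.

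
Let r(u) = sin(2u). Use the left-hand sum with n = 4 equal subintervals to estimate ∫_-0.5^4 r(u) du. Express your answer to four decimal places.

-0.8455

Δu = (4 − (-0.5))/4 = 1.125.
Left endpoints: -0.5, 0.625, 1.75, 2.875.
r(-0.5) ≈ -0.8415, r(0.625) ≈ 0.9490, r(1.75) ≈ -0.3508, r(2.875) ≈ -0.5083.
Sum = Δu · [r(-0.5) + r(0.625) + r(1.75) + r(2.875)].
Sum ≈ -0.8455.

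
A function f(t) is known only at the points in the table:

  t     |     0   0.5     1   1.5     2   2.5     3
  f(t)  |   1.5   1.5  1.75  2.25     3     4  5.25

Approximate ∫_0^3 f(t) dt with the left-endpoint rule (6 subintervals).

7

Δt = 0.5.
Sum = 0.5·[1.5 + 1.5 + 1.75 + 2.25 + 3 + 4] = 7.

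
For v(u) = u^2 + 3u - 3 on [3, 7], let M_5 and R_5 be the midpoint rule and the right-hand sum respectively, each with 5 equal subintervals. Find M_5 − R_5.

-21.44

M_5 = 153.12.
R_5 = 174.56.
M_5 − R_5 = -21.44.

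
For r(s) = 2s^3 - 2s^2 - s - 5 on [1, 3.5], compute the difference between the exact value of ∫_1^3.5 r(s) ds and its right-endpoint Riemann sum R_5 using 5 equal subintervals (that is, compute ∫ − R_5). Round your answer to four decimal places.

Exact integral: ∫_1^3.5 r(s) ds ≈ 28.489583.
R_5 = 44.375.
Error ≈ 28.489583 − 44.375 ≈ -15.8854.

-15.8854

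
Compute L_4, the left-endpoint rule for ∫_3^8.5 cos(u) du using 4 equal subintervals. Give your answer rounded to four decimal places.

Δu = (8.5 − 3)/4 = 1.375.
Left endpoints: 3, 4.375, 5.75, 7.125.
f(3) ≈ -0.9900, f(4.375) ≈ -0.3310, f(5.75) ≈ 0.8612, f(7.125) ≈ 0.6661.
Sum = Δu · [f(3) + f(4.375) + f(5.75) + f(7.125)].
Sum ≈ 0.2836.

0.2836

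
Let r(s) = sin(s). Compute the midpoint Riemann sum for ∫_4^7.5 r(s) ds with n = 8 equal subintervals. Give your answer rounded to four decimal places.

Δs = (7.5 − 4)/8 = 0.4375.
Midpoints: 4.21875, 4.65625, 5.09375, 5.53125, 5.96875, 6.40625, 6.84375, 7.28125.
r(4.21875) ≈ -0.8806, r(4.65625) ≈ -0.9984, r(5.09375) ≈ -0.9282, r(5.53125) ≈ -0.6831, r(5.96875) ≈ -0.3093, r(6.40625) ≈ 0.1228, r(6.84375) ≈ 0.5317, r(7.28125) ≈ 0.8404.
Sum = Δs · [r(4.21875) + r(4.65625) + r(5.09375) + ...].
Sum ≈ -1.0083.

-1.0083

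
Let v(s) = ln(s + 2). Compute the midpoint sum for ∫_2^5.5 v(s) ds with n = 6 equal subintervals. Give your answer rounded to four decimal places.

6.0682

Δs = (5.5 − 2)/6 = 7/12.
Midpoints: 55/24, 2.875, 83/24, 97/24, 4.625, 125/24.
v(55/24) ≈ 1.4567, v(2.875) ≈ 1.5841, v(83/24) ≈ 1.6971, v(97/24) ≈ 1.7987, v(4.625) ≈ 1.8909, v(125/24) ≈ 1.9752.
Sum = Δs · [v(55/24) + v(2.875) + v(83/24) + ...].
Sum ≈ 6.0682.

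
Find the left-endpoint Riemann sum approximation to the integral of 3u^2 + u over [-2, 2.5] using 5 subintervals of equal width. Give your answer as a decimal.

Δu = (2.5 − (-2))/5 = 0.9.
Left endpoints: -2, -1.1, -0.2, 0.7, 1.6.
f(-2) = 10, f(-1.1) = 2.53, f(-0.2) = -0.08, f(0.7) = 2.17, f(1.6) = 9.28.
Sum = Δu · [f(-2) + f(-1.1) + f(-0.2) + f(0.7) + f(1.6)].
Sum = 21.51.

21.51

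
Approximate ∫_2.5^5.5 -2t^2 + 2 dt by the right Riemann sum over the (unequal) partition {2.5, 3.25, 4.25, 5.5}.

-121.59375

Subinterval widths: 0.75, 1, 1.25.
Right endpoints: 3.25, 4.25, 5.5.
f(3.25) = -19.125, f(4.25) = -34.125, f(5.5) = -58.5.
Sum = Σ Δt_i · f(t_i).
Sum = -121.59375.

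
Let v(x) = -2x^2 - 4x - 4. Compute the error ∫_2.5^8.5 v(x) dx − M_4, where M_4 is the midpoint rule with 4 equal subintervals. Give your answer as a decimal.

-2.25

Exact integral: ∫_2.5^8.5 v(x) dx = -555.
M_4 = -552.75.
Error = -555 − (-552.75) = -2.25.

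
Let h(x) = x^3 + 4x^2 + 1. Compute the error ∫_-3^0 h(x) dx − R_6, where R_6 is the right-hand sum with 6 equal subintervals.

Exact integral: ∫_-3^0 h(x) dx = 18.75.
R_6 = 16.4375.
Error = 18.75 − 16.4375 = 2.3125.

2.3125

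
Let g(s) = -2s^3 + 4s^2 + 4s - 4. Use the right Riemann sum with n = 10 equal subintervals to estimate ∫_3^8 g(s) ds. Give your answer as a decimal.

Δs = (8 − 3)/10 = 0.5.
Right endpoints: 3.5, 4, 4.5, 5, 5.5, 6, 6.5, 7, 7.5, 8.
g(3.5) = -26.75, g(4) = -52, g(4.5) = -87.25, g(5) = -134, g(5.5) = -193.75, g(6) = -268, g(6.5) = -358.25, g(7) = -466, g(7.5) = -592.75, g(8) = -740.
Sum = Δs · [g(3.5) + g(4) + g(4.5) + ...].
Sum = -1459.375.

-1459.375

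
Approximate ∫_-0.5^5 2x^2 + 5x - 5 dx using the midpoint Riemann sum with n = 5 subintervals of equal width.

Δx = (5 − (-0.5))/5 = 1.1.
Midpoints: 0.05, 1.15, 2.25, 3.35, 4.45.
f(0.05) = -4.745, f(1.15) = 3.395, f(2.25) = 16.375, f(3.35) = 34.195, f(4.45) = 56.855.
Sum = Δx · [f(0.05) + f(1.15) + f(2.25) + f(3.35) + f(4.45)].
Sum = 116.6825.

116.6825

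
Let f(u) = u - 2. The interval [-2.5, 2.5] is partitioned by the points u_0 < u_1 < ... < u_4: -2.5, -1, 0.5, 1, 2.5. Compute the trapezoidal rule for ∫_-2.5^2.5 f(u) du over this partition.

Subinterval widths: 1.5, 1.5, 0.5, 1.5.
f(-2.5) = -4.5, f(-1) = -3, f(0.5) = -1.5, f(1) = -1, f(2.5) = 0.5.
On each subinterval the trapezoid contributes (Δu_i/2)·[f(u_{i-1}) + f(u_i)].
Sum = -10.

-10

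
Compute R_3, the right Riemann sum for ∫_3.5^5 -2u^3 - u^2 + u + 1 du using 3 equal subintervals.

-302.5

Δu = (5 − 3.5)/3 = 0.5.
Right endpoints: 4, 4.5, 5.
f(4) = -139, f(4.5) = -197, f(5) = -269.
Sum = Δu · [f(4) + f(4.5) + f(5)].
Sum = -302.5.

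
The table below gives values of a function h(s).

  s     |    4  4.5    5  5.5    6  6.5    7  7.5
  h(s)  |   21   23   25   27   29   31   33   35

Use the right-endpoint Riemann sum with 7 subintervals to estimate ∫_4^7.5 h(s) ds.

Δs = 0.5.
Sum = 0.5·[23 + 25 + 27 + 29 + 31 + 33 + 35] = 101.5.

101.5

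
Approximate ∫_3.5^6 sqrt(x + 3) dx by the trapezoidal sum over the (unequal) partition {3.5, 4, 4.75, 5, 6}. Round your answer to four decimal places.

Subinterval widths: 0.5, 0.75, 0.25, 1.
f(3.5) ≈ 2.5495, f(4) ≈ 2.6458, f(4.75) ≈ 2.7839, f(5) ≈ 2.8284, f(6) ≈ 3.0000.
On each subinterval the trapezoid contributes (Δx_i/2)·[f(x_{i-1}) + f(x_i)].
Sum ≈ 6.9507.

6.9507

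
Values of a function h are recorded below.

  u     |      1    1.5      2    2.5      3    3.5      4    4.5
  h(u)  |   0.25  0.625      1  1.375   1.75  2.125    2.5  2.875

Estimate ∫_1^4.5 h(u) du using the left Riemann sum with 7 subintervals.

4.8125

Δu = 0.5.
Sum = 0.5·[0.25 + 0.625 + 1 + 1.375 + 1.75 + 2.125 + 2.5] = 4.8125.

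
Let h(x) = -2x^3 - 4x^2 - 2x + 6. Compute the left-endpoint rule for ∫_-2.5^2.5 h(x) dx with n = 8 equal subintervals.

9.6875

Δx = (2.5 − (-2.5))/8 = 0.625.
Left endpoints: -2.5, -1.875, -1.25, -0.625, 0, 0.625, 1.25, 1.875.
h(-2.5) = 17.25, h(-1.875) = 8.87109375, h(-1.25) = 6.15625, h(-0.625) = 6.17578125, h(0) = 6, h(0.625) = 2.69921875, h(1.25) = -6.65625, h(1.875) = -24.99609375.
Sum = Δx · [h(-2.5) + h(-1.875) + h(-1.25) + ...].
Sum = 9.6875.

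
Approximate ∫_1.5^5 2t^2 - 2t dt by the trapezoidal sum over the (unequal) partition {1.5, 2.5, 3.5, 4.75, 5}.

59.65625

Subinterval widths: 1, 1, 1.25, 0.25.
f(1.5) = 1.5, f(2.5) = 7.5, f(3.5) = 17.5, f(4.75) = 35.625, f(5) = 40.
On each subinterval the trapezoid contributes (Δt_i/2)·[f(t_{i-1}) + f(t_i)].
Sum = 59.65625.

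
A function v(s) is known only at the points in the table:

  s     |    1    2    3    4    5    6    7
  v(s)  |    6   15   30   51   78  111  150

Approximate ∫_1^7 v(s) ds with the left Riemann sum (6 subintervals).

291

Δs = 1.
Sum = 1·[6 + 15 + 30 + 51 + 78 + 111] = 291.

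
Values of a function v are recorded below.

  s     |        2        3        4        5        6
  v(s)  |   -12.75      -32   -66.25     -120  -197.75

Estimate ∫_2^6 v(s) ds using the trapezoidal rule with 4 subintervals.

-323.5

Δs = 1.
T_4 = (1/2)·[(-12.75) + 2·(-32) + 2·(-66.25) + 2·(-120) + (-197.75)] = -323.5.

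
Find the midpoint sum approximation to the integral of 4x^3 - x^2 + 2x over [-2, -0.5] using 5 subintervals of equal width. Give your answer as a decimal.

-22.1325

Δx = (-0.5 − (-2))/5 = 0.3.
Midpoints: -1.85, -1.55, -1.25, -0.95, -0.65.
f(-1.85) = -32.449, f(-1.55) = -20.398, f(-1.25) = -11.875, f(-0.95) = -6.232, f(-0.65) = -2.821.
Sum = Δx · [f(-1.85) + f(-1.55) + f(-1.25) + f(-0.95) + f(-0.65)].
Sum = -22.1325.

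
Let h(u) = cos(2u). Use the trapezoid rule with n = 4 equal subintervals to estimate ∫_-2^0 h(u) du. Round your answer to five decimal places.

-0.34633

Δu = (0 − (-2))/4 = 0.5.
h(-2) ≈ -0.65364, h(-1.5) ≈ -0.98999, h(-1) ≈ -0.41615, h(-0.5) ≈ 0.54030, h(0) ≈ 1.00000.
T_4 = (Δu/2)·[h(u_0) + 2h(u_1) + 2h(u_2) + 2h(u_3) + h(u_4)].
Sum ≈ -0.34633.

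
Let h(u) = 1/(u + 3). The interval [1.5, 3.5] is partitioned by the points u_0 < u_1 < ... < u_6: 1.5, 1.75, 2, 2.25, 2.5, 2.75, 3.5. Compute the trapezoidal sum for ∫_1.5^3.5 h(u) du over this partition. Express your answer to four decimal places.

Subinterval widths: 0.25, 0.25, 0.25, 0.25, 0.25, 0.75.
h(1.5) = 2/9, h(1.75) = 4/19, h(2) = 0.2, h(2.25) = 4/21, h(2.5) = 2/11, h(2.75) = 4/23, h(3.5) = 2/13.
On each subinterval the trapezoid contributes (Δu_i/2)·[h(u_{i-1}) + h(u_i)].
Sum ≈ 0.3681.

0.3681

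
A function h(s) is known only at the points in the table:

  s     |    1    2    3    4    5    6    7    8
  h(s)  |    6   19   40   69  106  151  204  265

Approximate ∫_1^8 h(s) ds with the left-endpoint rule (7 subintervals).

595

Δs = 1.
Sum = 1·[6 + 19 + 40 + 69 + 106 + 151 + 204] = 595.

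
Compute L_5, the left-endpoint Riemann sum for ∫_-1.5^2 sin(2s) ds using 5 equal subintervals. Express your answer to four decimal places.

0.0757

Δs = (2 − (-1.5))/5 = 0.7.
Left endpoints: -1.5, -0.8, -0.1, 0.6, 1.3.
f(-1.5) ≈ -0.1411, f(-0.8) ≈ -0.9996, f(-0.1) ≈ -0.1987, f(0.6) ≈ 0.9320, f(1.3) ≈ 0.5155.
Sum = Δs · [f(-1.5) + f(-0.8) + f(-0.1) + f(0.6) + f(1.3)].
Sum ≈ 0.0757.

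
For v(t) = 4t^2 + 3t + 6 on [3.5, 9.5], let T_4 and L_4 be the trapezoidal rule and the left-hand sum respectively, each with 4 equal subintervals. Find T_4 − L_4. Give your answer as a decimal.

247.5

T_4 = 1248.
L_4 = 1000.5.
T_4 − L_4 = 247.5.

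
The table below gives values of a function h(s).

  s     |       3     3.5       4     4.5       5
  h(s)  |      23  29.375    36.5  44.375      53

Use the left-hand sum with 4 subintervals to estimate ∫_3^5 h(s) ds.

Δs = 0.5.
Sum = 0.5·[23 + 29.375 + 36.5 + 44.375] = 66.625.

66.625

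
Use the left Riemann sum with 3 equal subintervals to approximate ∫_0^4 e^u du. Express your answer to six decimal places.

25.580779

Δu = (4 − 0)/3 = 4/3.
Left endpoints: 0, 4/3, 8/3.
f(0) ≈ 1.000000, f(4/3) ≈ 3.793668, f(8/3) ≈ 14.391916.
Sum = Δu · [f(0) + f(4/3) + f(8/3)].
Sum ≈ 25.580779.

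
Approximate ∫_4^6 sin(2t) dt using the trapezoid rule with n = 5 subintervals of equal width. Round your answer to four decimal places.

-0.4680

Δt = (6 − 4)/5 = 0.4.
f(4) ≈ 0.9894, f(4.4) ≈ 0.5849, f(4.8) ≈ -0.1743, f(5.2) ≈ -0.8278, f(5.6) ≈ -0.9792, f(6) ≈ -0.5366.
T_5 = (Δt/2)·[f(t_0) + 2f(t_1) + ... + 2f(t_{4}) + f(t_5)].
Sum ≈ -0.4680.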